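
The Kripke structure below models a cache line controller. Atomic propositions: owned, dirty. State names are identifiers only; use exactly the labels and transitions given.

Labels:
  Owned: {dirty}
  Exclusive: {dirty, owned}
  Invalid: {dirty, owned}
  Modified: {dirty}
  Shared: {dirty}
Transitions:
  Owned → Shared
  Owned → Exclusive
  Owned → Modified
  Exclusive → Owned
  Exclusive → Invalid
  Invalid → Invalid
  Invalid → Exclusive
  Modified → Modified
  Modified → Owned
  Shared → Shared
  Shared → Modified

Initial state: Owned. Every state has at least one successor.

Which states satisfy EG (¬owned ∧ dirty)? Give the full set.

States satisfying ¬owned ∧ dirty: {Owned, Modified, Shared}.
States satisfying EG (¬owned ∧ dirty): {Owned, Modified, Shared}.

{Owned, Modified, Shared}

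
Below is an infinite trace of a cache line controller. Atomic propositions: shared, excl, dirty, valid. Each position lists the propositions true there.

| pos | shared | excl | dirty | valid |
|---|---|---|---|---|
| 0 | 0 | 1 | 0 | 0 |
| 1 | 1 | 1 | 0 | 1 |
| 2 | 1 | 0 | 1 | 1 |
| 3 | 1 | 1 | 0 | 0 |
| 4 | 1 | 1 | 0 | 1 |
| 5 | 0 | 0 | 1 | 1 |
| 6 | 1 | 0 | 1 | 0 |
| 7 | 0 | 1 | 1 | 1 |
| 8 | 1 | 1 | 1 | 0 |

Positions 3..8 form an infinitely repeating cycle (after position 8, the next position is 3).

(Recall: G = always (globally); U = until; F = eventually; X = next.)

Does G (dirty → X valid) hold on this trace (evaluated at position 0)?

No

dirty → X valid must hold at every position from 0 onward. It fails at position 2, so G (dirty → X valid) is false.
Positions where dirty holds: 2, 5, 6, 7, 8.
Check X valid at each: 2→fails, 5→fails, 6→ok, 7→fails, 8→fails.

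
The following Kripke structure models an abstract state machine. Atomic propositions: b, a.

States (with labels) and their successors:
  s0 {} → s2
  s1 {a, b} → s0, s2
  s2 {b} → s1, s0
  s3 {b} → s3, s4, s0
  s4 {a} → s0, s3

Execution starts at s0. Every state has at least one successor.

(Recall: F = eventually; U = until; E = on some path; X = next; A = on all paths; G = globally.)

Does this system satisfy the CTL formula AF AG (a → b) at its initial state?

Yes

States satisfying AG (a → b): {s0, s1, s2}.
States satisfying AF AG (a → b): {s0, s1, s2}.
s0 ∈ Sat(AF AG (a → b)).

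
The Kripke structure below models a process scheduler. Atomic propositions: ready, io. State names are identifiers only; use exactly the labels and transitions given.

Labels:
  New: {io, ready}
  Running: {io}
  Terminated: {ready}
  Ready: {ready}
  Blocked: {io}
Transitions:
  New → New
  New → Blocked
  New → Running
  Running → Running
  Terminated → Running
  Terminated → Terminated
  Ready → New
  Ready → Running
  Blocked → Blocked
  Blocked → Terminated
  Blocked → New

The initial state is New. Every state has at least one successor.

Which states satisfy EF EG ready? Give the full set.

States satisfying EG ready: {New, Terminated, Ready}.
States satisfying EF EG ready: {New, Terminated, Ready, Blocked}.

{New, Terminated, Ready, Blocked}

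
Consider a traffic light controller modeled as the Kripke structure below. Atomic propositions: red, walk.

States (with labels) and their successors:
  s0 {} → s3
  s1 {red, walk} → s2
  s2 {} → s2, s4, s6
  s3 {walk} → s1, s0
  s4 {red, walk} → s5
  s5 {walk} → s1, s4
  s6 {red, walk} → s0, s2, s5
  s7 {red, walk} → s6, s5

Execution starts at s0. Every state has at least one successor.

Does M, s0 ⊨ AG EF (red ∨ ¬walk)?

States satisfying EF (red ∨ ¬walk): {s0, s1, s2, s3, s4, s5, s6, s7}.
States satisfying AG EF (red ∨ ¬walk): {s0, s1, s2, s3, s4, s5, s6, s7}.
Every state reachable from s0 satisfies EF (red ∨ ¬walk).
s0 ∈ Sat(AG EF (red ∨ ¬walk)).

Yes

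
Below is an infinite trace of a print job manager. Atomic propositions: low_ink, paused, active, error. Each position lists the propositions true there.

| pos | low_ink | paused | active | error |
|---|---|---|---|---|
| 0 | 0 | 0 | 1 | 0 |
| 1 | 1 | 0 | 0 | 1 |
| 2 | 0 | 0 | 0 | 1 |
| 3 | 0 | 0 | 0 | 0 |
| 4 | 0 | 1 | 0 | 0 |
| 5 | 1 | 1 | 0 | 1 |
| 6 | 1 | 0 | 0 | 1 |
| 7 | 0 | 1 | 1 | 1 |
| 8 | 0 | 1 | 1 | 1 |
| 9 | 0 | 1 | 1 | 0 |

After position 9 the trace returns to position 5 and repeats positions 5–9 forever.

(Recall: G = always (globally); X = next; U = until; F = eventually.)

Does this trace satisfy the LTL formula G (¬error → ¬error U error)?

Holds

¬error → ¬error U error holds at every position 0..9, and those are all positions ever visited, so G (¬error → ¬error U error) holds.
Positions where ¬error holds: 0, 3, 4, 9.
Check ¬error U error at each: 0→ok, 3→ok, 4→ok, 9→ok.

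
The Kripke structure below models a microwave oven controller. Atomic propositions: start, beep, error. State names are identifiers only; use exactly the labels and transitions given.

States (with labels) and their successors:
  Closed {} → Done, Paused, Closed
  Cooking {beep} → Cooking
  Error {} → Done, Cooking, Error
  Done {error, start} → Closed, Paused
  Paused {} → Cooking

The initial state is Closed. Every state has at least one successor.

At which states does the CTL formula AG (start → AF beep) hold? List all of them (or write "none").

States satisfying start → AF beep: {Closed, Cooking, Error, Paused}.
States satisfying AG (start → AF beep): {Cooking, Paused}.

{Cooking, Paused}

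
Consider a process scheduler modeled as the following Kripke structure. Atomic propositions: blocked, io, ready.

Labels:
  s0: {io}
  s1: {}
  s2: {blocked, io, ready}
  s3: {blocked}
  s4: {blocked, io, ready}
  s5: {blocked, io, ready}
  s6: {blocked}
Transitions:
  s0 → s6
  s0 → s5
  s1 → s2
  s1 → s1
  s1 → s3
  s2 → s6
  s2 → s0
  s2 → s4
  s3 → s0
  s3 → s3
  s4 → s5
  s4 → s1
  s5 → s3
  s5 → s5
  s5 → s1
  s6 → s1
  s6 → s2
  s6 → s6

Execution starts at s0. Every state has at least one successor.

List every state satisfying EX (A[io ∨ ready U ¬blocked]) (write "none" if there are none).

{s1, s2, s3, s4, s5, s6}

States satisfying A[io ∨ ready U ¬blocked]: {s0, s1}.
States satisfying EX (A[io ∨ ready U ¬blocked]): {s1, s2, s3, s4, s5, s6}.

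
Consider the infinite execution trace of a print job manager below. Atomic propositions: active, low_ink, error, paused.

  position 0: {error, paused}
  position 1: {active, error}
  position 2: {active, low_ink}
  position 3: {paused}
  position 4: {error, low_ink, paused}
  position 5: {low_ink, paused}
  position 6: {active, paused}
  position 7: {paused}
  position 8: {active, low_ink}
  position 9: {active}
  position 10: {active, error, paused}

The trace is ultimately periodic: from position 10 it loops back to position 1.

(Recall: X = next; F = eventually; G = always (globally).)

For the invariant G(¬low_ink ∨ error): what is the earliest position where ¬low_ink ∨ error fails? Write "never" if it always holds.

2

Check ¬low_ink ∨ error at each position in order: 0 ✓, 1 ✓.
At position 2 the labels are {active, low_ink}, so ¬low_ink ∨ error is false there. This is the first violation.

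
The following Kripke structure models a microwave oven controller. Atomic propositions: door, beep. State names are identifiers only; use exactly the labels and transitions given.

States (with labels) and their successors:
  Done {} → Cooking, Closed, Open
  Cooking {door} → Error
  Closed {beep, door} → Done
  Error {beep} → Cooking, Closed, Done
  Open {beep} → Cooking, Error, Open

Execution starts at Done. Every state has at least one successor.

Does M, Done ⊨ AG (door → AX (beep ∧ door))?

States satisfying door → AX (beep ∧ door): {Done, Error, Open}.
States satisfying AG (door → AX (beep ∧ door)): ∅.
Closed is reachable from Done and violates door → AX (beep ∧ door), so AG fails at Done.
Done ∉ Sat(AG (door → AX (beep ∧ door))).

Violated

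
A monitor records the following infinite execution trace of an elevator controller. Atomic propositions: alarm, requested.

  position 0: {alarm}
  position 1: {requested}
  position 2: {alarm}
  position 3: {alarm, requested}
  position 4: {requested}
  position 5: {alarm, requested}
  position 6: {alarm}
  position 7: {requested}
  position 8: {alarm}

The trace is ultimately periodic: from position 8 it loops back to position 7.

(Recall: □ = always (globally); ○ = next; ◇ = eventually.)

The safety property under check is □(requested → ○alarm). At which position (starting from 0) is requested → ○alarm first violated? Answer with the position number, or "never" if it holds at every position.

Check requested → ○alarm at each position in order: 0 ✓, 1 ✓, 2 ✓.
At position 3 the labels are {alarm, requested} and the next position 4 has {requested}, so requested → ○alarm is false there. This is the first violation.

3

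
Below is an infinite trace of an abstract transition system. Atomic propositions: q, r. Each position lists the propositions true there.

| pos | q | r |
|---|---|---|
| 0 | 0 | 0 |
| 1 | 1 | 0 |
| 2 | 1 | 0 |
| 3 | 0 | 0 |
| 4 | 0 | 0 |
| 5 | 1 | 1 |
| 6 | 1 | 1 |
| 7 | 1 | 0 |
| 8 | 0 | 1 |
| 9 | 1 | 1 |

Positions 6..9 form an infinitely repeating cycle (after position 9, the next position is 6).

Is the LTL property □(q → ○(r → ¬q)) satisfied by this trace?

q → ○(r → ¬q) must hold at every position from 0 onward. It fails at position 5, so □(q → ○(r → ¬q)) is false.
Positions where q holds: 1, 2, 5, 6, 7, 9.
Check ○(r → ¬q) at each: 1→ok, 2→ok, 5→fails, 6→ok, 7→ok, 9→fails.

No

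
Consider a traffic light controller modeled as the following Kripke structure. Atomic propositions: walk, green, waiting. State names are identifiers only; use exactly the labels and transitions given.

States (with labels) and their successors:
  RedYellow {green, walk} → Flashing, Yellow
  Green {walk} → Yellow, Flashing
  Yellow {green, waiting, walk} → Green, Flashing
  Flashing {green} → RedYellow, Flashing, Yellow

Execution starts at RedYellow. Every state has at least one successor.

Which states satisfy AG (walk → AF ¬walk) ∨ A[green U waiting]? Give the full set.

{Yellow}

States satisfying walk → AF ¬walk: {Flashing}.
States satisfying AG (walk → AF ¬walk): ∅.
States satisfying green: {RedYellow, Yellow, Flashing}.
States satisfying waiting: {Yellow}.
States satisfying A[green U waiting]: {Yellow}.
States satisfying AG (walk → AF ¬walk) ∨ A[green U waiting]: {Yellow}.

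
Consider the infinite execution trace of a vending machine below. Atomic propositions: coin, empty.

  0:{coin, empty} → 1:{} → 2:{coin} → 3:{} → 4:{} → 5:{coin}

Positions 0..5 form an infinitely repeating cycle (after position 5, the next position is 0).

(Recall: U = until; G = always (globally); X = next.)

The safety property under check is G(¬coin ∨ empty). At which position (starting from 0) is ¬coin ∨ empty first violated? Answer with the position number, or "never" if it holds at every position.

Check ¬coin ∨ empty at each position in order: 0 ✓, 1 ✓.
At position 2 the labels are {coin}, so ¬coin ∨ empty is false there. This is the first violation.

2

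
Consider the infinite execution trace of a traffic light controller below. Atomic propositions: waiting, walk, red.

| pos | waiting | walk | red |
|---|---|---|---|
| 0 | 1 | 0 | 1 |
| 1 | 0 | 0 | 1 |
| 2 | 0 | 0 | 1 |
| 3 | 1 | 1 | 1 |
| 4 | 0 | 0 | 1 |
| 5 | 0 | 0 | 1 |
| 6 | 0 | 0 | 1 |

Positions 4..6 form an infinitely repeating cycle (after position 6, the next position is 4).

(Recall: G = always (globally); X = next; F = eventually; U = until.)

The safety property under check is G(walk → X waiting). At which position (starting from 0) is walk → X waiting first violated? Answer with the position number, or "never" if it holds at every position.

3

Check walk → X waiting at each position in order: 0 ✓, 1 ✓, 2 ✓.
At position 3 the labels are {red, waiting, walk} and the next position 4 has {red}, so walk → X waiting is false there. This is the first violation.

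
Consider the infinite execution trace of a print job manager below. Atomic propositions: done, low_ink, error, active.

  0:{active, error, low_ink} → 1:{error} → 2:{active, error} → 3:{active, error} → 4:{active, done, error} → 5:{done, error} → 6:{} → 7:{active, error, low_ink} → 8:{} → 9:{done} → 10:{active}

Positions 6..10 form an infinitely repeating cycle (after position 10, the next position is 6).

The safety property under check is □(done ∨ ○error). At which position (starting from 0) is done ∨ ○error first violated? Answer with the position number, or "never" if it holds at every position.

Check done ∨ ○error at each position in order: 0 ✓, 1 ✓, 2 ✓, 3 ✓, 4 ✓, 5 ✓, 6 ✓.
At position 7 the labels are {active, error, low_ink} and the next position 8 has {}, so done ∨ ○error is false there. This is the first violation.

7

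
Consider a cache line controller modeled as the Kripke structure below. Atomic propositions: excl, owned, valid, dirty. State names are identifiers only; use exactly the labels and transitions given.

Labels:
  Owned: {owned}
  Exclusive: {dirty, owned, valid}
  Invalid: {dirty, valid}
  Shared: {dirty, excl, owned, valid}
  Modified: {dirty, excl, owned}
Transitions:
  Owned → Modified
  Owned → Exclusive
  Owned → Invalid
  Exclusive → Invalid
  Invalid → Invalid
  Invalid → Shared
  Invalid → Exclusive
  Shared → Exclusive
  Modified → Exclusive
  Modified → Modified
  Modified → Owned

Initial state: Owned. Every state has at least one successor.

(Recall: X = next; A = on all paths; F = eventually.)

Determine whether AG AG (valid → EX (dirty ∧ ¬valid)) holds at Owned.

States satisfying AG (valid → EX (dirty ∧ ¬valid)): ∅.
States satisfying AG AG (valid → EX (dirty ∧ ¬valid)): ∅.
Exclusive is reachable from Owned and violates AG (valid → EX (dirty ∧ ¬valid)), so AG fails at Owned.
Owned ∉ Sat(AG AG (valid → EX (dirty ∧ ¬valid))).

No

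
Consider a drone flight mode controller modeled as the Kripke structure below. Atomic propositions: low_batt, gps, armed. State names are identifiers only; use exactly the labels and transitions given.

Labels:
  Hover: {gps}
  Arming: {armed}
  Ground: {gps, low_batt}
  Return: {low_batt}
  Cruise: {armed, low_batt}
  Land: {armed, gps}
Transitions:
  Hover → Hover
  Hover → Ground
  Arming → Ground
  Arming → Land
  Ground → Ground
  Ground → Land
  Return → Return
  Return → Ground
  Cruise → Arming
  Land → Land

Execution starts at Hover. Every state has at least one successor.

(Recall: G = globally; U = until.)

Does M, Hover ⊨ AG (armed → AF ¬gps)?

Violated

States satisfying armed → AF ¬gps: {Hover, Arming, Ground, Return, Cruise}.
States satisfying AG (armed → AF ¬gps): ∅.
Land is reachable from Hover and violates armed → AF ¬gps, so AG fails at Hover.
Hover ∉ Sat(AG (armed → AF ¬gps)).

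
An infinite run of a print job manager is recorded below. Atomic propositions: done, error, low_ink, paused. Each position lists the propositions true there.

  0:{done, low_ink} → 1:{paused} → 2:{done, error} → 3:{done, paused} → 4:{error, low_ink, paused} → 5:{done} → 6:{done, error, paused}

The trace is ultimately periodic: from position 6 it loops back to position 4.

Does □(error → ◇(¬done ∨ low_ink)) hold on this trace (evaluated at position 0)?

error → ◇(¬done ∨ low_ink) holds at every position 0..6, and those are all positions ever visited, so □(error → ◇(¬done ∨ low_ink)) holds.
Positions where error holds: 2, 4, 6.
Check ◇(¬done ∨ low_ink) at each: 2→ok, 4→ok, 6→ok.

Holds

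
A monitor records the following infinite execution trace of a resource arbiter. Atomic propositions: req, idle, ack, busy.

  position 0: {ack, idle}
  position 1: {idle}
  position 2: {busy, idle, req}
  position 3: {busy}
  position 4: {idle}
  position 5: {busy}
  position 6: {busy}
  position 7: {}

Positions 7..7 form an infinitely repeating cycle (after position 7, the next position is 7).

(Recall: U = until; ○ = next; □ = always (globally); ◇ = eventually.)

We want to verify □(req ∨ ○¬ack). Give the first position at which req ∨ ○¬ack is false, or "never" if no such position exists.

never

req ∨ ○¬ack holds at every position 0..7, and those are all the positions the trace ever visits, so the invariant □(req ∨ ○¬ack) is never violated.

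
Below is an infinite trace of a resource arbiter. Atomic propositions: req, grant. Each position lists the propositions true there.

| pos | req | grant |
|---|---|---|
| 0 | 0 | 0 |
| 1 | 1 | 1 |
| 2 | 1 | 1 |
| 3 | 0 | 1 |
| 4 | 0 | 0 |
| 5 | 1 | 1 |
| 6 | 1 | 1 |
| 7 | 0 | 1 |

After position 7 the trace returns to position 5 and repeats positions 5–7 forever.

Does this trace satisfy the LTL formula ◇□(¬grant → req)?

□(¬grant → req) holds at position 5, which is reachable from 0, so ◇□(¬grant → req) holds.

Satisfied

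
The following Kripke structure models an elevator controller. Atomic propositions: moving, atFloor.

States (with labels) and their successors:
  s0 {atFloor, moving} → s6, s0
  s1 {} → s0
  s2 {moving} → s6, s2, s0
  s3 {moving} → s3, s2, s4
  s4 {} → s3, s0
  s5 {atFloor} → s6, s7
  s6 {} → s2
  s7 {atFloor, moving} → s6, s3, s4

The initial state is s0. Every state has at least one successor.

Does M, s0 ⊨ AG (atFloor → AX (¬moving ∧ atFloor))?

No

States satisfying atFloor → AX (¬moving ∧ atFloor): {s1, s2, s3, s4, s6}.
States satisfying AG (atFloor → AX (¬moving ∧ atFloor)): ∅.
s0 is reachable from s0 and violates atFloor → AX (¬moving ∧ atFloor), so AG fails at s0.
s0 ∉ Sat(AG (atFloor → AX (¬moving ∧ atFloor))).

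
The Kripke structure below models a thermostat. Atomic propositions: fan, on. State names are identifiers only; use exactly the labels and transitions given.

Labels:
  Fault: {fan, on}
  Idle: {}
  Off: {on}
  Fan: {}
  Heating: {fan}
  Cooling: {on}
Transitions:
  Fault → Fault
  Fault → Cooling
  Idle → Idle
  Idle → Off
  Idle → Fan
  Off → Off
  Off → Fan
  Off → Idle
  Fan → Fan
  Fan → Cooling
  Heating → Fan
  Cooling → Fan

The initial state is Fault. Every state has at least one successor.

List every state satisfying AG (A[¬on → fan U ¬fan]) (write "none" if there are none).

States satisfying A[¬on → fan U ¬fan]: {Idle, Off, Fan, Heating, Cooling}.
States satisfying AG (A[¬on → fan U ¬fan]): {Idle, Off, Fan, Heating, Cooling}.

{Idle, Off, Fan, Heating, Cooling}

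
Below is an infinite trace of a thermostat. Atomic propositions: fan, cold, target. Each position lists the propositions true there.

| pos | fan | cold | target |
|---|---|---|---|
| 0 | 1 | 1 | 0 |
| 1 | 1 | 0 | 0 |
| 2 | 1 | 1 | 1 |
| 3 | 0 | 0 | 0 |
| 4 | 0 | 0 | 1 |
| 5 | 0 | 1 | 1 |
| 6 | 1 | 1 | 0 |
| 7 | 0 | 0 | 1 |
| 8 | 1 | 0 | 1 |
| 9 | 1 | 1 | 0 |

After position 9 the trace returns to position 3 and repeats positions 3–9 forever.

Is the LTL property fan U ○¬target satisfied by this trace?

Satisfied

Walking from position 0: ○¬target first holds at position 0, and fan holds at every earlier position along the way, so fan U ○¬target holds.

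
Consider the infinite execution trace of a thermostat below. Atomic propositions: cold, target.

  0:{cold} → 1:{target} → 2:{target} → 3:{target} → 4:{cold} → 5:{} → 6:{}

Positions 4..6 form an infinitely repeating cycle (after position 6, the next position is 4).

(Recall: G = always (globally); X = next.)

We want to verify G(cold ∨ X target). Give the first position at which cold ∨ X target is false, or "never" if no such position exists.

Check cold ∨ X target at each position in order: 0 ✓, 1 ✓, 2 ✓.
At position 3 the labels are {target} and the next position 4 has {cold}, so cold ∨ X target is false there. This is the first violation.

3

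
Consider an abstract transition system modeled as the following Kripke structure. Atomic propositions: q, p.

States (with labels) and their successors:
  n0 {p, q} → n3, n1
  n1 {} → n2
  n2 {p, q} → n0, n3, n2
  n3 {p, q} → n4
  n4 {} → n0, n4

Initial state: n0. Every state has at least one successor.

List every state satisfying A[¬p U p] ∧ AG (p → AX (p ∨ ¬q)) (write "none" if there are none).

{n0, n1, n2, n3}

States satisfying ¬p: {n1, n4}.
States satisfying p: {n0, n2, n3}.
States satisfying A[¬p U p]: {n0, n1, n2, n3}.
States satisfying p → AX (p ∨ ¬q): {n0, n1, n2, n3, n4}.
States satisfying AG (p → AX (p ∨ ¬q)): {n0, n1, n2, n3, n4}.
States satisfying A[¬p U p] ∧ AG (p → AX (p ∨ ¬q)): {n0, n1, n2, n3}.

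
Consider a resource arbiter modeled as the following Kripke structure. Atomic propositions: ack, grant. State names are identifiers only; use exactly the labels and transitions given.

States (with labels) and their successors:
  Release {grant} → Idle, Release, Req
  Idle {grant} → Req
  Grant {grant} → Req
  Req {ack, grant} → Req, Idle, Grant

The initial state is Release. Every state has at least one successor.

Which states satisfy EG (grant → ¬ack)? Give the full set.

{Release}

States satisfying grant → ¬ack: {Release, Idle, Grant}.
States satisfying EG (grant → ¬ack): {Release}.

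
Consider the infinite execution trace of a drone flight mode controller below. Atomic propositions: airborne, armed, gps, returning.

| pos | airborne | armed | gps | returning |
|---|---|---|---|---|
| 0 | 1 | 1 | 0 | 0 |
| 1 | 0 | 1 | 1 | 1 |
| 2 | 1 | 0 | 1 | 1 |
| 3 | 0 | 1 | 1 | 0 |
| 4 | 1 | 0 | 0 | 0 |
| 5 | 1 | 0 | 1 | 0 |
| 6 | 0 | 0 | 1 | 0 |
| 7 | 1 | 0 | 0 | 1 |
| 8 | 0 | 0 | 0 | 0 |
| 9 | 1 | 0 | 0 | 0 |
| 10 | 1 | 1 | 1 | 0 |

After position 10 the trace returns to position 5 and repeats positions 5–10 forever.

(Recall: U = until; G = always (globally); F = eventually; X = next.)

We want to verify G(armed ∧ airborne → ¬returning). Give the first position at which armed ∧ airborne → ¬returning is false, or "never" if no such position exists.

armed ∧ airborne → ¬returning holds at every position 0..10, and those are all the positions the trace ever visits, so the invariant G(armed ∧ airborne → ¬returning) is never violated.

never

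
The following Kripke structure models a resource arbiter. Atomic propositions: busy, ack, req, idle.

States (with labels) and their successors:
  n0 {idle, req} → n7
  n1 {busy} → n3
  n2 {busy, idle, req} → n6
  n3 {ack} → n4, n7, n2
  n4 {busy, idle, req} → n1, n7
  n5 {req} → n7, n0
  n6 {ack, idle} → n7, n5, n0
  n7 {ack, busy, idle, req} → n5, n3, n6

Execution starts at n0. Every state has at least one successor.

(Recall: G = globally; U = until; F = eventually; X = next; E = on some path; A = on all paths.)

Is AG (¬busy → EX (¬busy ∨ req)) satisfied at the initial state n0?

Satisfied

States satisfying ¬busy → EX (¬busy ∨ req): {n0, n1, n2, n3, n4, n5, n6, n7}.
States satisfying AG (¬busy → EX (¬busy ∨ req)): {n0, n1, n2, n3, n4, n5, n6, n7}.
Every state reachable from n0 satisfies ¬busy → EX (¬busy ∨ req).
n0 ∈ Sat(AG (¬busy → EX (¬busy ∨ req))).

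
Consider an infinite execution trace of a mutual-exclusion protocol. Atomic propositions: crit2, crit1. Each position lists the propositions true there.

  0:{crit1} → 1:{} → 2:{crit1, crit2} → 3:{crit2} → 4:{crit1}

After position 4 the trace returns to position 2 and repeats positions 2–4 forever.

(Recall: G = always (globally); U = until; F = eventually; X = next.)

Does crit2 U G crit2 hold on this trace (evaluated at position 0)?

Walking from position 0: at position 0, G crit2 has not yet held and crit2 fails, so crit2 U G crit2 is false.

Does not hold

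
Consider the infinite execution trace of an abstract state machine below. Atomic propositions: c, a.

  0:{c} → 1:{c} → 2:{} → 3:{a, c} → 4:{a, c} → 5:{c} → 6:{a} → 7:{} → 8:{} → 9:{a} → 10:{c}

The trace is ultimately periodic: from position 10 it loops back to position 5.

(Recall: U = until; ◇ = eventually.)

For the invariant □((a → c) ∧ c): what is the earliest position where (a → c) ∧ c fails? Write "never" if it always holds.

2

Check (a → c) ∧ c at each position in order: 0 ✓, 1 ✓.
At position 2 the labels are {}, so (a → c) ∧ c is false there. This is the first violation.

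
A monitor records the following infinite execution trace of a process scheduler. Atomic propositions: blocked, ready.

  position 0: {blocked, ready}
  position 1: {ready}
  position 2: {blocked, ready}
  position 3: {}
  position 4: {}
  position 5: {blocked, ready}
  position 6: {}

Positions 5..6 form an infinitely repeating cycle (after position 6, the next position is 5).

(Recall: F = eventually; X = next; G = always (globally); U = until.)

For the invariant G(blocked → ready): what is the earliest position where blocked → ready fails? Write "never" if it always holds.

never

blocked → ready holds at every position 0..6, and those are all the positions the trace ever visits, so the invariant G(blocked → ready) is never violated.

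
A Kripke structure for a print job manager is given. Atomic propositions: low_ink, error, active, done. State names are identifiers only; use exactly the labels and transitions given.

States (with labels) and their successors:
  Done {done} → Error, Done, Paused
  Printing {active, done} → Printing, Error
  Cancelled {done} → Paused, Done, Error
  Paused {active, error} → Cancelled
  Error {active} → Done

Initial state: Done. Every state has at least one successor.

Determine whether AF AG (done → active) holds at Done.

States satisfying AG (done → active): ∅.
States satisfying AF AG (done → active): ∅.
There is a path from Done along which AG (done → active) never holds.
Done ∉ Sat(AF AG (done → active)).

Does not hold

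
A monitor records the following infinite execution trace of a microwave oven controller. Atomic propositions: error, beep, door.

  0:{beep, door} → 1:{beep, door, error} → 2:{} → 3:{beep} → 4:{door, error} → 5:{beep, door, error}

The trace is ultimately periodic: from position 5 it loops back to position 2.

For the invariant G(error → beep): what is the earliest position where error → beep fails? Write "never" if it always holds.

4

Check error → beep at each position in order: 0 ✓, 1 ✓, 2 ✓, 3 ✓.
At position 4 the labels are {door, error}, so error → beep is false there. This is the first violation.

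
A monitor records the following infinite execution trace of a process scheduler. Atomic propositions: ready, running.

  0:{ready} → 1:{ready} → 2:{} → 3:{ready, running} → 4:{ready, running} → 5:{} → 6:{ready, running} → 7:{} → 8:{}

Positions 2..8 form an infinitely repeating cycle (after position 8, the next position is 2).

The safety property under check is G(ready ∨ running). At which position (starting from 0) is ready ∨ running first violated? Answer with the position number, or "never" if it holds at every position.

2

Check ready ∨ running at each position in order: 0 ✓, 1 ✓.
At position 2 the labels are {}, so ready ∨ running is false there. This is the first violation.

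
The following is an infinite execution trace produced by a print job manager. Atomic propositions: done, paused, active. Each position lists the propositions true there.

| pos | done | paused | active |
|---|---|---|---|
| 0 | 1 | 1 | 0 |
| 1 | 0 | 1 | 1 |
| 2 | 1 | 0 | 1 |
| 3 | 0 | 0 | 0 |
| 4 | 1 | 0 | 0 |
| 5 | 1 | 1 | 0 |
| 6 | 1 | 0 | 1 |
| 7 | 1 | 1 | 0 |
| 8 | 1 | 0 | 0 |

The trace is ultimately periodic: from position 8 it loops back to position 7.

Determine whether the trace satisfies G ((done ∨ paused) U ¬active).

(done ∨ paused) U ¬active holds at every position 0..8, and those are all positions ever visited, so G ((done ∨ paused) U ¬active) holds.

Satisfied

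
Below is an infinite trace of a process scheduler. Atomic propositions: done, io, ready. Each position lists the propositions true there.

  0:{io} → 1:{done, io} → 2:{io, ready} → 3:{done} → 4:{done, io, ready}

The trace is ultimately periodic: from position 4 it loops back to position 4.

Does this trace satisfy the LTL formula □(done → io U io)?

done → io U io must hold at every position from 0 onward. It fails at position 3, so □(done → io U io) is false.
Positions where done holds: 1, 3, 4.
Check io U io at each: 1→ok, 3→fails, 4→ok.

Does not hold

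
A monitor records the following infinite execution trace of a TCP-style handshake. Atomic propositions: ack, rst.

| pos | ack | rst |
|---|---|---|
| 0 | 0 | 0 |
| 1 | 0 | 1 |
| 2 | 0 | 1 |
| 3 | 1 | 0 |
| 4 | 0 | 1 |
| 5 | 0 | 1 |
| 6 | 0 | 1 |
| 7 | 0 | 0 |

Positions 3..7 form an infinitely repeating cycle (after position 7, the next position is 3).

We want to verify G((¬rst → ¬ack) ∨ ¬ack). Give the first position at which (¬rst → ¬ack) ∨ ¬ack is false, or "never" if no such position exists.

3

Check (¬rst → ¬ack) ∨ ¬ack at each position in order: 0 ✓, 1 ✓, 2 ✓.
At position 3 the labels are {ack}, so (¬rst → ¬ack) ∨ ¬ack is false there. This is the first violation.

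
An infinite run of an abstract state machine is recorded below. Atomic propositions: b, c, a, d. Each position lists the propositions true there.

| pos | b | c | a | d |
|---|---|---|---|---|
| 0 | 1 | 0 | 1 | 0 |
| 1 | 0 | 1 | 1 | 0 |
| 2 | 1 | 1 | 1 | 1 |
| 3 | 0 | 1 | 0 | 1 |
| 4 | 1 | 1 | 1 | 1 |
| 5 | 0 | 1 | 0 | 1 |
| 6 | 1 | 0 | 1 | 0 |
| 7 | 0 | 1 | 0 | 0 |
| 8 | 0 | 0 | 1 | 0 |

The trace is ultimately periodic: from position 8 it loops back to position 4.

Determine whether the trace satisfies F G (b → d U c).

G (b → d U c) is false at every position 0..8, so it never becomes true and F G (b → d U c) fails.

Does not hold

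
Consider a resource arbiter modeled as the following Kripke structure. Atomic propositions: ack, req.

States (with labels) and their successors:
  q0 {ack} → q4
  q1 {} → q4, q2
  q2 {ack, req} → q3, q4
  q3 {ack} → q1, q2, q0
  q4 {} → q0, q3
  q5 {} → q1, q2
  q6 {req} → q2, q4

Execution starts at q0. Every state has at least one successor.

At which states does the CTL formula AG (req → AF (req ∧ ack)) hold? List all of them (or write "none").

States satisfying req → AF (req ∧ ack): {q0, q1, q2, q3, q4, q5}.
States satisfying AG (req → AF (req ∧ ack)): {q0, q1, q2, q3, q4, q5}.

{q0, q1, q2, q3, q4, q5}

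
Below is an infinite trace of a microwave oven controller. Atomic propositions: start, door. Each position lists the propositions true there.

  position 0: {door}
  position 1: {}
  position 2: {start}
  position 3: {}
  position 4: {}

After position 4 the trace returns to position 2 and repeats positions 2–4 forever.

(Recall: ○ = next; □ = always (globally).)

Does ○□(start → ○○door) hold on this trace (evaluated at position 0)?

The position after 0 is 1; □(start → ○○door) is false there.

Does not hold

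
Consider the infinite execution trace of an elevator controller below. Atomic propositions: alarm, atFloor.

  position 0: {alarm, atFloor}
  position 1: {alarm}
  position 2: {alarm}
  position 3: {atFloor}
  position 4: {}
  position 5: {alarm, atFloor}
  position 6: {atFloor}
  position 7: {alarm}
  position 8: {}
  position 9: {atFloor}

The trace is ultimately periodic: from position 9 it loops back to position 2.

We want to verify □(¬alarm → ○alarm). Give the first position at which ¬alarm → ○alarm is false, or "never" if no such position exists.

Check ¬alarm → ○alarm at each position in order: 0 ✓, 1 ✓, 2 ✓.
At position 3 the labels are {atFloor} and the next position 4 has {}, so ¬alarm → ○alarm is false there. This is the first violation.

3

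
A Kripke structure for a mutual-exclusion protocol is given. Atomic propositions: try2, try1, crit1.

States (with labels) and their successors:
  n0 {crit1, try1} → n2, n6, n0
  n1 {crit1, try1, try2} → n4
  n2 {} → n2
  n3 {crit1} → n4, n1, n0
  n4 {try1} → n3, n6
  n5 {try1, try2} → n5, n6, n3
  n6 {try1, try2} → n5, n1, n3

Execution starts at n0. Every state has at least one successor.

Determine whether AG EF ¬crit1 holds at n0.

States satisfying EF ¬crit1: {n0, n1, n2, n3, n4, n5, n6}.
States satisfying AG EF ¬crit1: {n0, n1, n2, n3, n4, n5, n6}.
Every state reachable from n0 satisfies EF ¬crit1.
n0 ∈ Sat(AG EF ¬crit1).

Satisfied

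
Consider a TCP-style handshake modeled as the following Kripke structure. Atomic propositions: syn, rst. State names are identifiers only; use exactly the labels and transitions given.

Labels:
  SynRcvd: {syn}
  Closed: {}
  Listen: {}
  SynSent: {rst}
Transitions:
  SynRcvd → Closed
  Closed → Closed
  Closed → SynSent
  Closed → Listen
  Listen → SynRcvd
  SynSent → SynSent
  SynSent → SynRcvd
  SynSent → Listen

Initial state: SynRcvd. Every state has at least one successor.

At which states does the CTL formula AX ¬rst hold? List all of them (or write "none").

States satisfying ¬rst: {SynRcvd, Closed, Listen}.
States satisfying AX ¬rst: {SynRcvd, Listen}.

{SynRcvd, Listen}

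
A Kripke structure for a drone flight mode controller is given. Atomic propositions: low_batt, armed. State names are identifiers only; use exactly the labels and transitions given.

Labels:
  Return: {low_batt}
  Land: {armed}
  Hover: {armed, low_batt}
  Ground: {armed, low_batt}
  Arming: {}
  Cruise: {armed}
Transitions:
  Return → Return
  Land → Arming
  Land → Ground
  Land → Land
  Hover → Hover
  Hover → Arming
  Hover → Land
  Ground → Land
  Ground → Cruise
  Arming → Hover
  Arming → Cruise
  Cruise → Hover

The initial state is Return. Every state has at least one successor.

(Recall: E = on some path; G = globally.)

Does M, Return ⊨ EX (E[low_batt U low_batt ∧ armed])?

States satisfying E[low_batt U low_batt ∧ armed]: {Hover, Ground}.
States satisfying EX (E[low_batt U low_batt ∧ armed]): {Land, Hover, Arming, Cruise}.
No suitable path/successor from Return witnesses the formula.
Return ∉ Sat(EX (E[low_batt U low_batt ∧ armed])).

Does not hold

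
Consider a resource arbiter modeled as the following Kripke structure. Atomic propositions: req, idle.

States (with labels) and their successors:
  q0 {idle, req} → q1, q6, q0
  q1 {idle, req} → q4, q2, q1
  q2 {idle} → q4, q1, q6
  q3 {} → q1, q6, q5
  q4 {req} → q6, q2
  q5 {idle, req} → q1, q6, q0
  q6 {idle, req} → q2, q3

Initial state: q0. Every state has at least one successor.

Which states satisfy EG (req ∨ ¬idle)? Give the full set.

States satisfying req ∨ ¬idle: {q0, q1, q3, q4, q5, q6}.
States satisfying EG (req ∨ ¬idle): {q0, q1, q3, q4, q5, q6}.

{q0, q1, q3, q4, q5, q6}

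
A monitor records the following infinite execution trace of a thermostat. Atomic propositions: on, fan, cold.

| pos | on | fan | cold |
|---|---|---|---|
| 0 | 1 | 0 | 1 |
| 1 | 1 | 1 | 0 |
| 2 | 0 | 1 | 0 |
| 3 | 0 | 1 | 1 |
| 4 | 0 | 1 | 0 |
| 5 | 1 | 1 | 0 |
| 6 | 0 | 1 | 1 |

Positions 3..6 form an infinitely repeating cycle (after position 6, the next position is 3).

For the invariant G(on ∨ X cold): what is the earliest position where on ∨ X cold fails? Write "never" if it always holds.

3

Check on ∨ X cold at each position in order: 0 ✓, 1 ✓, 2 ✓.
At position 3 the labels are {cold, fan} and the next position 4 has {fan}, so on ∨ X cold is false there. This is the first violation.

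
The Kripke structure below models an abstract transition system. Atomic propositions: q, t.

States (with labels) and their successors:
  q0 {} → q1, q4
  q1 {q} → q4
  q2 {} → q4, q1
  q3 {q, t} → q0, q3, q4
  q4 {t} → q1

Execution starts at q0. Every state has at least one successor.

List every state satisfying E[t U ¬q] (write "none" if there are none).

{q0, q2, q3, q4}

States satisfying t: {q3, q4}.
States satisfying ¬q: {q0, q2, q4}.
States satisfying E[t U ¬q]: {q0, q2, q3, q4}.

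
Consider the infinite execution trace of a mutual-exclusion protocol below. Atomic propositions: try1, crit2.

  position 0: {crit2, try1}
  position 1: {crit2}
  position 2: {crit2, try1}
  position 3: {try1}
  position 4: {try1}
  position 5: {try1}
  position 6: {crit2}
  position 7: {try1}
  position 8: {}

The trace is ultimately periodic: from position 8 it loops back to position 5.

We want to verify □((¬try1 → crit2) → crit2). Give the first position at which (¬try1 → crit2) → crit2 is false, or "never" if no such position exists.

Check (¬try1 → crit2) → crit2 at each position in order: 0 ✓, 1 ✓, 2 ✓.
At position 3 the labels are {try1}, so (¬try1 → crit2) → crit2 is false there. This is the first violation.

3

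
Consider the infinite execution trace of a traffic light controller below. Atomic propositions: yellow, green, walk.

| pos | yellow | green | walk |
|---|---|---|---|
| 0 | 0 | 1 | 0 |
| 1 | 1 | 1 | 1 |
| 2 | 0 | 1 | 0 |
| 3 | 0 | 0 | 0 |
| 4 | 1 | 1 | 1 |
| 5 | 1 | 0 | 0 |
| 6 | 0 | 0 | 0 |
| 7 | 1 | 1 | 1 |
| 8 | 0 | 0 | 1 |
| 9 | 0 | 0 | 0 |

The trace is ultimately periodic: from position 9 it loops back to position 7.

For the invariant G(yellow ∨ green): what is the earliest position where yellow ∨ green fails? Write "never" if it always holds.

Check yellow ∨ green at each position in order: 0 ✓, 1 ✓, 2 ✓.
At position 3 the labels are {}, so yellow ∨ green is false there. This is the first violation.

3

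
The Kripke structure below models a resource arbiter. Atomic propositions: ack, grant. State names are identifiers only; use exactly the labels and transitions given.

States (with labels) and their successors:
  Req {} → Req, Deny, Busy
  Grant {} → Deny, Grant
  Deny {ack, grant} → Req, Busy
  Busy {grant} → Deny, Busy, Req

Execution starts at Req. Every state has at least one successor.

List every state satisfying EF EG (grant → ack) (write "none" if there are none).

States satisfying EG (grant → ack): {Req, Grant, Deny}.
States satisfying EF EG (grant → ack): {Req, Grant, Deny, Busy}.

{Req, Grant, Deny, Busy}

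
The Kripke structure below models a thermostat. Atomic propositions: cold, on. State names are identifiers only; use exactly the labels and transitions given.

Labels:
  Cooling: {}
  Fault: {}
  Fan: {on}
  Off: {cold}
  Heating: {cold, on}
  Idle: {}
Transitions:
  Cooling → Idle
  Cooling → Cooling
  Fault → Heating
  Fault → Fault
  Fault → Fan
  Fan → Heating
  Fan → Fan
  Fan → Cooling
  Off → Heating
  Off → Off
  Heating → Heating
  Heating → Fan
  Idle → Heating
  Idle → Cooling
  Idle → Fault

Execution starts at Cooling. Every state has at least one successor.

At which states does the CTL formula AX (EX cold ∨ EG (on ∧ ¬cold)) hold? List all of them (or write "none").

{Fault, Off, Heating}

States satisfying EX cold ∨ EG (on ∧ ¬cold): {Fault, Fan, Off, Heating, Idle}.
States satisfying AX (EX cold ∨ EG (on ∧ ¬cold)): {Fault, Off, Heating}.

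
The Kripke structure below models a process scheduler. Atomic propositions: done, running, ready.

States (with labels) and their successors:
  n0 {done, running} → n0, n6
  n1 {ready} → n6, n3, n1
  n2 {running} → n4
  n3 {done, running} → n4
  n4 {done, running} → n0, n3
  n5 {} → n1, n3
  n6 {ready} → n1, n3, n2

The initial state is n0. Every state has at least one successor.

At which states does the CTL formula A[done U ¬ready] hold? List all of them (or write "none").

{n0, n2, n3, n4, n5}

States satisfying done: {n0, n3, n4}.
States satisfying ¬ready: {n0, n2, n3, n4, n5}.
States satisfying A[done U ¬ready]: {n0, n2, n3, n4, n5}.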